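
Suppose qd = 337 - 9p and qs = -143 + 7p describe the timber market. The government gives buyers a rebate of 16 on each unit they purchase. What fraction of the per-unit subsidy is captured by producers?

Producer share = 0.5625

Pre-subsidy: 337 - 9p = -143 + 7p gives p* = 30, q* = 67.
With the rebate, buyers effectively pay pb = ps − 16, where ps is the price sellers receive.
Demand in terms of ps becomes qd = 337 − 9(ps − 16) = 481 - 9ps. Setting this equal to supply: 481 - 9ps = -143 + 7ps, so ps = 39.
Buyers pay pb = 39 − 16 = 23; q' = -143 + 7·39 = 130.
Buyers' price falls by p* − pb = 30 − 23 = 7; sellers' price rises by ps − p* = 39 − 30 = 9.
So producers capture 9/16 = 0.5625 of each unit of subsidy.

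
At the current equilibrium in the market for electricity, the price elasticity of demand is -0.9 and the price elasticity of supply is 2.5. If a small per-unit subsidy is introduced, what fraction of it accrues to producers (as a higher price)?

For a small subsidy around the equilibrium, the benefit split depends on the relative slopes, which at a point are proportional to the elasticities.
Buyer share = εs/(εs + |εd|) = 2.5/(2.5 + 0.9) = 25/34; seller share = |εd|/(εs + |εd|) = 9/34.
So producers capture 9/34 of the subsidy.

Producer share = 9/34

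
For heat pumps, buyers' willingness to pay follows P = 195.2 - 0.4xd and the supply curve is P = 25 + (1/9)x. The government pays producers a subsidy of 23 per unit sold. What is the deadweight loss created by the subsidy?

Pre-subsidy: 195.2 - 0.4x = 25 + (1/9)x gives x* = 333 and P* = 62.
With the subsidy, sellers receive Ps = Pb + 23 for each unit, where Pb is the price buyers pay.
On the curves, Pb = 195.2 - 0.4x and Ps = 25 + (1/9)x; the wedge Ps − Pb = 23 gives 25 + (1/9)x − (195.2 - 0.4x) = 23, so x' = 378.
Then Pb = 195.2 − 0.4·378 = 44 and Ps = 25 + (1/9)·378 = 67.
The subsidy expands output by 378 − 333 = 45 past the efficient level; on those units the gap between marginal cost and willingness to pay runs from 0 up to 23.
DWL = ½ × 23 × 45 = 517.5.

Deadweight loss = 517.5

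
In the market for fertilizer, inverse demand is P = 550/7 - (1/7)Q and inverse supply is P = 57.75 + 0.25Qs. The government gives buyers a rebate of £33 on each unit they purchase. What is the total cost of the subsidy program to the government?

Government cost = £4521

Pre-subsidy: 550/7 - (1/7)Q = 57.75 + 0.25Q gives Q* = 53 and P* = 71.
With the rebate, buyers effectively pay Pb = Ps − 33, where Ps is the price sellers receive.
On the curves, Pb = 550/7 - (1/7)Q and Ps = 57.75 + 0.25Q; the wedge Ps − Pb = 33 gives 57.75 + 0.25Q − (550/7 - (1/7)Q) = 33, so Q' = 137.
Then Pb = 550/7 − (1/7)·137 = 59 and Ps = 57.75 + 0.25·137 = 92.
Government outlay = subsidy × quantity = 33 × 137 = 4521.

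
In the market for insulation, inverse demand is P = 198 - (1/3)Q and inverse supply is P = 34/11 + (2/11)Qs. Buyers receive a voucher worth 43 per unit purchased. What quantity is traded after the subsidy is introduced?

Q' = 7851/17

Pre-subsidy: 198 - (1/3)Q = 34/11 + (2/11)Q gives Q* = 6432/17 and P* = 1222/17.
With the rebate, buyers effectively pay Pb = Ps − 43, where Ps is the price sellers receive.
On the curves, Pb = 198 - (1/3)Q and Ps = 34/11 + (2/11)Q; the wedge Ps − Pb = 43 gives 34/11 + (2/11)Q − (198 - (1/3)Q) = 43, so Q' = 7851/17.
Then Pb = 198 − (1/3)·(7851/17) = 749/17 and Ps = 34/11 + (2/11)·(7851/17) = 1480/17.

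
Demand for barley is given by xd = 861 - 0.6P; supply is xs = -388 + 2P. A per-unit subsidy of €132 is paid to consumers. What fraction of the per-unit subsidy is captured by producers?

Pre-subsidy: 861 - 0.6P = -388 + 2P gives P* = 6245/13, x* = 7446/13.
With the rebate, buyers effectively pay Pb = Ps − 132, where Ps is the price sellers receive.
Demand in terms of Ps becomes xd = 861 − 0.6(Ps − 132) = 940.2 - 0.6Ps. Setting this equal to supply: 940.2 - 0.6Ps = -388 + 2Ps, so Ps = 6641/13.
Buyers pay Pb = 6641/13 − 132 = 4925/13; x' = -388 + 2·(6641/13) = 8238/13.
Buyers' price falls by P* − Pb = 6245/13 − 4925/13 = 1320/13; sellers' price rises by Ps − P* = 6641/13 − 6245/13 = 396/13.
So producers capture (396/13)/132 = 3/13 of each unit of subsidy.

Producer share = 3/13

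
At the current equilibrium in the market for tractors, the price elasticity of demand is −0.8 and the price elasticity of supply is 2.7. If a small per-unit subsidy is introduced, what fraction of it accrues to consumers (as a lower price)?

Consumer share = 27/35

For a small subsidy around the equilibrium, the benefit split depends on the relative slopes, which at a point are proportional to the elasticities.
Buyer share = εs/(εs + |εd|) = 2.7/(2.7 + 0.8) = 27/35; seller share = |εd|/(εs + |εd|) = 8/35.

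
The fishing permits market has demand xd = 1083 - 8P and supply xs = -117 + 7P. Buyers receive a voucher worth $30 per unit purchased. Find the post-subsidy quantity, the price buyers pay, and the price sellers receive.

x' = 555; buyers pay $66; sellers receive $96

Pre-subsidy: 1083 - 8P = -117 + 7P gives P* = 80, x* = 443.
With the rebate, buyers effectively pay Pb = Ps − 30, where Ps is the price sellers receive.
Demand in terms of Ps becomes xd = 1083 − 8(Ps − 30) = 1323 - 8Ps. Setting this equal to supply: 1323 - 8Ps = -117 + 7Ps, so Ps = 96.
Buyers pay Pb = 96 − 30 = 66; x' = -117 + 7·96 = 555.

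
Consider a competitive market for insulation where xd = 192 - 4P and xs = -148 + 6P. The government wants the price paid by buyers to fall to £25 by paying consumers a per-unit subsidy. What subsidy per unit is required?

At a buyer price of 25, quantity demanded is 192 − 4·25 = 92.
Sellers supply 92 only when they receive Ps with -148 + 6·Ps = 92, i.e. Ps = 40.
s = Ps − Pb = 40 − 25 = 15.

Required subsidy s = £15 per unit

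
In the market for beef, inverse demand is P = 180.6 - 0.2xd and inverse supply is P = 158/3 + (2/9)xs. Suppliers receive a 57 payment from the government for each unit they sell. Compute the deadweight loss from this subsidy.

Pre-subsidy: 180.6 - 0.2x = 158/3 + (2/9)x gives x* = 303 and P* = 120.
With the subsidy, sellers receive Ps = Pb + 57 for each unit, where Pb is the price buyers pay.
On the curves, Pb = 180.6 - 0.2x and Ps = 158/3 + (2/9)x; the wedge Ps − Pb = 57 gives 158/3 + (2/9)x − (180.6 - 0.2x) = 57, so x' = 438.
Then Pb = 180.6 − 0.2·438 = 93 and Ps = 158/3 + (2/9)·438 = 150.
The subsidy expands output by 438 − 303 = 135 past the efficient level; on those units the gap between marginal cost and willingness to pay runs from 0 up to 57.
DWL = ½ × 57 × 135 = 3847.5.

Deadweight loss = 3847.5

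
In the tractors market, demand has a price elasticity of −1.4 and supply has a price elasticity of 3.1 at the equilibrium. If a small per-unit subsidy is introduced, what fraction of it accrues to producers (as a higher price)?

Producer share = 14/45

For a small subsidy around the equilibrium, the benefit split depends on the relative slopes, which at a point are proportional to the elasticities.
Buyer share = εs/(εs + |εd|) = 3.1/(3.1 + 1.4) = 31/45; seller share = |εd|/(εs + |εd|) = 14/45.
So producers capture 14/45 of the subsidy.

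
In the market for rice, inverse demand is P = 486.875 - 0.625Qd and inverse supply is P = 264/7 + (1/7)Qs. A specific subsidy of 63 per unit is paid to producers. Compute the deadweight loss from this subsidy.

Pre-subsidy: 486.875 - 0.625Q = 264/7 + (1/7)Q gives Q* = 25153/43 and P* = 5215/43.
With the subsidy, sellers receive Ps = Pb + 63 for each unit, where Pb is the price buyers pay.
On the curves, Pb = 486.875 - 0.625Q and Ps = 264/7 + (1/7)Q; the wedge Ps − Pb = 63 gives 264/7 + (1/7)Q − (486.875 - 0.625Q) = 63, so Q' = 667.
Then Pb = 486.875 − 0.625·667 = 70 and Ps = 264/7 + (1/7)·667 = 133.
The subsidy expands output by 667 − 25153/43 = 3528/43 past the efficient level; on those units the gap between marginal cost and willingness to pay runs from 0 up to 63.
DWL = ½ × 63 × 3528/43 = 111132/43.

Deadweight loss = 111132/43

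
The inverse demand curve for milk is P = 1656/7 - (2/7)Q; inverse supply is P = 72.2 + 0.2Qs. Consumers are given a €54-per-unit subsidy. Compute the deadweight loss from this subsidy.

Deadweight loss = 51030/17

Pre-subsidy: 1656/7 - (2/7)Q = 72.2 + 0.2Q gives Q* = 5753/17 and P* = 2378/17.
With the rebate, buyers effectively pay Pb = Ps − 54, where Ps is the price sellers receive.
On the curves, Pb = 1656/7 - (2/7)Q and Ps = 72.2 + 0.2Q; the wedge Ps − Pb = 54 gives 72.2 + 0.2Q − (1656/7 - (2/7)Q) = 54, so Q' = 7643/17.
Then Pb = 1656/7 − (2/7)·(7643/17) = 1838/17 and Ps = 72.2 + 0.2·(7643/17) = 2756/17.
The subsidy expands output by 7643/17 − 5753/17 = 1890/17 past the efficient level; on those units the gap between marginal cost and willingness to pay runs from 0 up to 54.
DWL = ½ × 54 × 1890/17 = 51030/17.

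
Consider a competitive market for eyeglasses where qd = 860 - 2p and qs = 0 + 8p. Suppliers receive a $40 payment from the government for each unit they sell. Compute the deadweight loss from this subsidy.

Deadweight loss = $1280

Pre-subsidy: 860 - 2p = 0 + 8p gives p* = 86, q* = 688.
With the subsidy, sellers receive ps = pb + 40 for each unit, where pb is the price buyers pay.
Supply in terms of pb becomes qs = 0 + 8(pb + 40) = 320 + 8pb. Setting this equal to demand: 860 - 2pb = 320 + 8pb, so pb = 54.
Sellers receive ps = 54 + 40 = 94; q' = 860 − 2·54 = 752.
The subsidy expands output by 752 − 688 = 64 past the efficient level; on those units the gap between marginal cost and willingness to pay runs from 0 up to 40.
DWL = ½ × 40 × 64 = 1280.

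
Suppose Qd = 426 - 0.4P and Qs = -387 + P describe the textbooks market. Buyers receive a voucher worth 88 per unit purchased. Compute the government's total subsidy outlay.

Pre-subsidy: 426 - 0.4P = -387 + P gives P* = 4065/7, Q* = 1356/7.
With the rebate, buyers effectively pay Pb = Ps − 88, where Ps is the price sellers receive.
Demand in terms of Ps becomes Qd = 426 − 0.4(Ps − 88) = 461.2 - 0.4Ps. Setting this equal to supply: 461.2 - 0.4Ps = -387 + Ps, so Ps = 4241/7.
Buyers pay Pb = 4241/7 − 88 = 3625/7; Q' = -387 + 1·(4241/7) = 1532/7.
Government outlay = subsidy × quantity = 88 × 1532/7 = 134816/7.

Government cost = 134816/7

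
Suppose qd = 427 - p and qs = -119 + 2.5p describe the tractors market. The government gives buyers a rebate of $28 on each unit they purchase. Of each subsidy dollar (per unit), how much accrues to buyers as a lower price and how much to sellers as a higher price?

Buyers gain $20 per unit; sellers gain $8 per unit

Pre-subsidy: 427 - p = -119 + 2.5p gives p* = 156, q* = 271.
With the rebate, buyers effectively pay pb = ps − 28, where ps is the price sellers receive.
Demand in terms of ps becomes qd = 427 − 1(ps − 28) = 455 - ps. Setting this equal to supply: 455 - ps = -119 + 2.5ps, so ps = 164.
Buyers pay pb = 164 − 28 = 136; q' = -119 + 2.5·164 = 291.
Buyers' price falls by p* − pb = 156 − 136 = 20; sellers' price rises by ps − p* = 164 − 156 = 8.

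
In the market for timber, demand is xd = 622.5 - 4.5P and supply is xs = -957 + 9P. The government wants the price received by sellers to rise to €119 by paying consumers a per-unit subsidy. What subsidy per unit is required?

Required subsidy s = €6 per unit

At a seller price of 119, quantity supplied is -957 + 9·119 = 114.
Buyers absorb 114 only when they pay Pb with 622.5 − 4.5·Pb = 114, i.e. Pb = 113.
s = Ps − Pb = 119 − 113 = 6.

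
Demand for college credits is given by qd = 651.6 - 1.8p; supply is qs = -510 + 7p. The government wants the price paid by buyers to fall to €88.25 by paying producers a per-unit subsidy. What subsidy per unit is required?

At a buyer price of 88.25, quantity demanded is 651.6 − 1.8·88.25 = 492.75.
Sellers supply 492.75 only when they receive ps with -510 + 7·ps = 492.75, i.e. ps = 143.25.
s = ps − pb = 143.25 − 88.25 = 55.

Required subsidy s = €55 per unit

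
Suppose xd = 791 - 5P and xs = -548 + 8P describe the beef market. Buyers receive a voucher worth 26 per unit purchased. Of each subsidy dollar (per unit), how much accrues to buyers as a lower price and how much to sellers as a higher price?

Buyers gain 16 per unit; sellers gain 10 per unit

Pre-subsidy: 791 - 5P = -548 + 8P gives P* = 103, x* = 276.
With the rebate, buyers effectively pay Pb = Ps − 26, where Ps is the price sellers receive.
Demand in terms of Ps becomes xd = 791 − 5(Ps − 26) = 921 - 5Ps. Setting this equal to supply: 921 - 5Ps = -548 + 8Ps, so Ps = 113.
Buyers pay Pb = 113 − 26 = 87; x' = -548 + 8·113 = 356.
Buyers' price falls by P* − Pb = 103 − 87 = 16; sellers' price rises by Ps − P* = 113 − 103 = 10.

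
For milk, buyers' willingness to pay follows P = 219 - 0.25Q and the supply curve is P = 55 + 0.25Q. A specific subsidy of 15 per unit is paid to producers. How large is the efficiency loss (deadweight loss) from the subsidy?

Deadweight loss = 225

Pre-subsidy: 219 - 0.25Q = 55 + 0.25Q gives Q* = 328 and P* = 137.
With the subsidy, sellers receive Ps = Pb + 15 for each unit, where Pb is the price buyers pay.
On the curves, Pb = 219 - 0.25Q and Ps = 55 + 0.25Q; the wedge Ps − Pb = 15 gives 55 + 0.25Q − (219 - 0.25Q) = 15, so Q' = 358.
Then Pb = 219 − 0.25·358 = 129.5 and Ps = 55 + 0.25·358 = 144.5.
The subsidy expands output by 358 − 328 = 30 past the efficient level; on those units the gap between marginal cost and willingness to pay runs from 0 up to 15.
DWL = ½ × 15 × 30 = 225.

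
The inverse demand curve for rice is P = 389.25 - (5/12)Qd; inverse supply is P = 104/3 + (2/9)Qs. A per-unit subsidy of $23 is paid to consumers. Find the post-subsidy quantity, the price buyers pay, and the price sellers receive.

Pre-subsidy: 389.25 - (5/12)Q = 104/3 + (2/9)Q gives Q* = 555 and P* = 158.
With the rebate, buyers effectively pay Pb = Ps − 23, where Ps is the price sellers receive.
On the curves, Pb = 389.25 - (5/12)Q and Ps = 104/3 + (2/9)Q; the wedge Ps − Pb = 23 gives 104/3 + (2/9)Q − (389.25 - (5/12)Q) = 23, so Q' = 591.
Then Pb = 389.25 − (5/12)·591 = 143 and Ps = 104/3 + (2/9)·591 = 166.

Q' = 591; buyers pay $143; sellers receive $166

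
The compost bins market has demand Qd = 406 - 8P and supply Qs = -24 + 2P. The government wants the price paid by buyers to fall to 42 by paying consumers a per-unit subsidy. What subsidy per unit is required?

Required subsidy s = 5 per unit

At a buyer price of 42, quantity demanded is 406 − 8·42 = 70.
Sellers supply 70 only when they receive Ps with -24 + 2·Ps = 70, i.e. Ps = 47.
s = Ps − Pb = 47 − 42 = 5.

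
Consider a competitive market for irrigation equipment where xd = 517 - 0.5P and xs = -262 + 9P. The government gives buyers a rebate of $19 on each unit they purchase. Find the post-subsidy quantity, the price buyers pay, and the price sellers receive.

x' = 485; buyers pay $64; sellers receive $83

Pre-subsidy: 517 - 0.5P = -262 + 9P gives P* = 82, x* = 476.
With the rebate, buyers effectively pay Pb = Ps − 19, where Ps is the price sellers receive.
Demand in terms of Ps becomes xd = 517 − 0.5(Ps − 19) = 526.5 - 0.5Ps. Setting this equal to supply: 526.5 - 0.5Ps = -262 + 9Ps, so Ps = 83.
Buyers pay Pb = 83 − 19 = 64; x' = -262 + 9·83 = 485.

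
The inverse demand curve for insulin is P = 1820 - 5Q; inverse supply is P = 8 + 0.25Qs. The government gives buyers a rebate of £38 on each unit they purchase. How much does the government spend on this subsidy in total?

Government cost = 281200/21

Pre-subsidy: 1820 - 5Q = 8 + 0.25Q gives Q* = 2416/7 and P* = 660/7.
With the rebate, buyers effectively pay Pb = Ps − 38, where Ps is the price sellers receive.
On the curves, Pb = 1820 - 5Q and Ps = 8 + 0.25Q; the wedge Ps − Pb = 38 gives 8 + 0.25Q − (1820 - 5Q) = 38, so Q' = 7400/21.
Then Pb = 1820 − 5·(7400/21) = 1220/21 and Ps = 8 + 0.25·(7400/21) = 2018/21.
Government outlay = subsidy × quantity = 38 × 7400/21 = 281200/21.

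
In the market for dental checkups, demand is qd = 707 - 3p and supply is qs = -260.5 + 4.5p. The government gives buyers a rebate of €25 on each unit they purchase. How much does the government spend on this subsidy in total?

Government cost = €9125

Pre-subsidy: 707 - 3p = -260.5 + 4.5p gives p* = 129, q* = 320.
With the rebate, buyers effectively pay pb = ps − 25, where ps is the price sellers receive.
Demand in terms of ps becomes qd = 707 − 3(ps − 25) = 782 - 3ps. Setting this equal to supply: 782 - 3ps = -260.5 + 4.5ps, so ps = 139.
Buyers pay pb = 139 − 25 = 114; q' = -260.5 + 4.5·139 = 365.
Government outlay = subsidy × quantity = 25 × 365 = 9125.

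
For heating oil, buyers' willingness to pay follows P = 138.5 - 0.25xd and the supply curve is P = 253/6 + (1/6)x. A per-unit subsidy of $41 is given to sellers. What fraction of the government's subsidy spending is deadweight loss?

Pre-subsidy: 138.5 - 0.25x = 253/6 + (1/6)x gives x* = 231.2 and P* = 80.7.
With the subsidy, sellers receive Ps = Pb + 41 for each unit, where Pb is the price buyers pay.
On the curves, Pb = 138.5 - 0.25x and Ps = 253/6 + (1/6)x; the wedge Ps − Pb = 41 gives 253/6 + (1/6)x − (138.5 - 0.25x) = 41, so x' = 329.6.
Then Pb = 138.5 − 0.25·329.6 = 56.1 and Ps = 253/6 + (1/6)·329.6 = 97.1.
ΔCS = ½(231.2 + 329.6)(80.7 − 56.1) = 6897.84; ΔPS = ½(231.2 + 329.6)(97.1 − 80.7) = 4598.56.
Government spending = 41 × 329.6 = 13513.6.
DWL = ½ × 41 × (329.6 − 231.2) = 2017.2; fraction = 2017.2 / 13513.6 = 123/824.

DWL / government spending = 123/824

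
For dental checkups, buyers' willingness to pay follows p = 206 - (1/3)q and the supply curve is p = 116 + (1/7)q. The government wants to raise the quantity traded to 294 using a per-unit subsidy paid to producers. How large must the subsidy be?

At q = 294, from the demand curve buyers pay pb = 206 − (1/3)·294 = 108; from the supply curve sellers need ps = 116 + (1/7)·294 = 158.
The subsidy must fill the gap: s = ps − pb = 158 − 108 = 50.

Required subsidy s = 50 per unit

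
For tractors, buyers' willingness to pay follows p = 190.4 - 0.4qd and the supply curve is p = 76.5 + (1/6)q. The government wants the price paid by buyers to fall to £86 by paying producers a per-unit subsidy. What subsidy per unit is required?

Required subsidy s = £34 per unit

At a buyer price of 86, quantity demanded is 476 − 2.5·86 = 261.
Sellers supply 261 only when they receive ps = 76.5 + (1/6)·261 = 120.
s = ps − pb = 120 − 86 = 34.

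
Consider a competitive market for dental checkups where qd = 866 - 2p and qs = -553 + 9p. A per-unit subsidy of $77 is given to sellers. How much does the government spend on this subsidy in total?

Government cost = $56518

Pre-subsidy: 866 - 2p = -553 + 9p gives p* = 129, q* = 608.
With the subsidy, sellers receive ps = pb + 77 for each unit, where pb is the price buyers pay.
Supply in terms of pb becomes qs = -553 + 9(pb + 77) = 140 + 9pb. Setting this equal to demand: 866 - 2pb = 140 + 9pb, so pb = 66.
Sellers receive ps = 66 + 77 = 143; q' = 866 − 2·66 = 734.
Government outlay = subsidy × quantity = 77 × 734 = 56518.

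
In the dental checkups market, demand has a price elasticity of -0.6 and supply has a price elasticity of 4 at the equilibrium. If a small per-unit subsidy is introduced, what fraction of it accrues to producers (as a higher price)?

Producer share = 3/23

For a small subsidy around the equilibrium, the benefit split depends on the relative slopes, which at a point are proportional to the elasticities.
Buyer share = εs/(εs + |εd|) = 4/(4 + 0.6) = 20/23; seller share = |εd|/(εs + |εd|) = 3/23.
So producers capture 3/23 of the subsidy.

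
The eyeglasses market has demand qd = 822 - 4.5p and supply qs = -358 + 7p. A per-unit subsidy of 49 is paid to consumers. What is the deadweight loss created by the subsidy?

Pre-subsidy: 822 - 4.5p = -358 + 7p gives p* = 2360/23, q* = 8286/23.
With the rebate, buyers effectively pay pb = ps − 49, where ps is the price sellers receive.
Demand in terms of ps becomes qd = 822 − 4.5(ps − 49) = 1042.5 - 4.5ps. Setting this equal to supply: 1042.5 - 4.5ps = -358 + 7ps, so ps = 2801/23.
Buyers pay pb = 2801/23 − 49 = 1674/23; q' = -358 + 7·(2801/23) = 11373/23.
The subsidy expands output by 11373/23 − 8286/23 = 3087/23 past the efficient level; on those units the gap between marginal cost and willingness to pay runs from 0 up to 49.
DWL = ½ × 49 × 3087/23 = 151263/46.

Deadweight loss = 151263/46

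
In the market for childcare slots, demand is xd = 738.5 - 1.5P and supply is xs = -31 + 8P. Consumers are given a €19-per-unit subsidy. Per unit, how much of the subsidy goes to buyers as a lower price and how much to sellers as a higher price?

Pre-subsidy: 738.5 - 1.5P = -31 + 8P gives P* = 81, x* = 617.
With the rebate, buyers effectively pay Pb = Ps − 19, where Ps is the price sellers receive.
Demand in terms of Ps becomes xd = 738.5 − 1.5(Ps − 19) = 767 - 1.5Ps. Setting this equal to supply: 767 - 1.5Ps = -31 + 8Ps, so Ps = 84.
Buyers pay Pb = 84 − 19 = 65; x' = -31 + 8·84 = 641.
Buyers' price falls by P* − Pb = 81 − 65 = 16; sellers' price rises by Ps − P* = 84 − 81 = 3.

Buyers gain €16 per unit; sellers gain €3 per unit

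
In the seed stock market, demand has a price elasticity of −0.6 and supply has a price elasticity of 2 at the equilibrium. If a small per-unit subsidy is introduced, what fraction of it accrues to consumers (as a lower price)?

Consumer share = 10/13

For a small subsidy around the equilibrium, the benefit split depends on the relative slopes, which at a point are proportional to the elasticities.
Buyer share = εs/(εs + |εd|) = 2/(2 + 0.6) = 10/13; seller share = |εd|/(εs + |εd|) = 3/13.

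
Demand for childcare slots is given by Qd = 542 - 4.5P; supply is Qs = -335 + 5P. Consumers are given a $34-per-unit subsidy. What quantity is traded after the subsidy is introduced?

Q' = 3935/19

Pre-subsidy: 542 - 4.5P = -335 + 5P gives P* = 1754/19, Q* = 2405/19.
With the rebate, buyers effectively pay Pb = Ps − 34, where Ps is the price sellers receive.
Demand in terms of Ps becomes Qd = 542 − 4.5(Ps − 34) = 695 - 4.5Ps. Setting this equal to supply: 695 - 4.5Ps = -335 + 5Ps, so Ps = 2060/19.
Buyers pay Pb = 2060/19 − 34 = 1414/19; Q' = -335 + 5·(2060/19) = 3935/19.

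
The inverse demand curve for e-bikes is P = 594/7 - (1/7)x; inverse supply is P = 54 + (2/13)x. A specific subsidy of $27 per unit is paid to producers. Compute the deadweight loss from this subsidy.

Deadweight loss = $1228.5

Pre-subsidy: 594/7 - (1/7)x = 54 + (2/13)x gives x* = 104 and P* = 70.
With the subsidy, sellers receive Ps = Pb + 27 for each unit, where Pb is the price buyers pay.
On the curves, Pb = 594/7 - (1/7)x and Ps = 54 + (2/13)x; the wedge Ps − Pb = 27 gives 54 + (2/13)x − (594/7 - (1/7)x) = 27, so x' = 195.
Then Pb = 594/7 − (1/7)·195 = 57 and Ps = 54 + (2/13)·195 = 84.
The subsidy expands output by 195 − 104 = 91 past the efficient level; on those units the gap between marginal cost and willingness to pay runs from 0 up to 27.
DWL = ½ × 27 × 91 = 1228.5.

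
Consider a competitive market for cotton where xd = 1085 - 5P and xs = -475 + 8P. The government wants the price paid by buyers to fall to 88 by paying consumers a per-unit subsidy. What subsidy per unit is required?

At a buyer price of 88, quantity demanded is 1085 − 5·88 = 645.
Sellers supply 645 only when they receive Ps with -475 + 8·Ps = 645, i.e. Ps = 140.
s = Ps − Pb = 140 − 88 = 52.

Required subsidy s = 52 per unit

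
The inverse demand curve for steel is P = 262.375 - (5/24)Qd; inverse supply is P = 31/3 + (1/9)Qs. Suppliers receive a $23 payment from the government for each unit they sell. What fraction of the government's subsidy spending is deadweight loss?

Pre-subsidy: 262.375 - (5/24)Q = 31/3 + (1/9)Q gives Q* = 789 and P* = 98.
With the subsidy, sellers receive Ps = Pb + 23 for each unit, where Pb is the price buyers pay.
On the curves, Pb = 262.375 - (5/24)Q and Ps = 31/3 + (1/9)Q; the wedge Ps − Pb = 23 gives 31/3 + (1/9)Q − (262.375 - (5/24)Q) = 23, so Q' = 861.
Then Pb = 262.375 − (5/24)·861 = 83 and Ps = 31/3 + (1/9)·861 = 106.
ΔCS = ½(789 + 861)(98 − 83) = 12375; ΔPS = ½(789 + 861)(106 − 98) = 6600.
Government spending = 23 × 861 = 19803.
DWL = ½ × 23 × (861 − 789) = 828; fraction = 828 / 19803 = 12/287.

DWL / government spending = 12/287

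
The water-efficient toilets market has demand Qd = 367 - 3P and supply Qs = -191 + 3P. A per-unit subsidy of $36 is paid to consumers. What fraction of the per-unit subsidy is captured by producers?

Pre-subsidy: 367 - 3P = -191 + 3P gives P* = 93, Q* = 88.
With the rebate, buyers effectively pay Pb = Ps − 36, where Ps is the price sellers receive.
Demand in terms of Ps becomes Qd = 367 − 3(Ps − 36) = 475 - 3Ps. Setting this equal to supply: 475 - 3Ps = -191 + 3Ps, so Ps = 111.
Buyers pay Pb = 111 − 36 = 75; Q' = -191 + 3·111 = 142.
Buyers' price falls by P* − Pb = 93 − 75 = 18; sellers' price rises by Ps − P* = 111 − 93 = 18.
So producers capture 18/36 = 0.5 of each unit of subsidy.

Producer share = 0.5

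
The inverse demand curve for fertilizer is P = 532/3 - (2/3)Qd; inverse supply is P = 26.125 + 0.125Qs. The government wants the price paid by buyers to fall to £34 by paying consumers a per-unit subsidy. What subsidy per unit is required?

Required subsidy s = £19 per unit

At a buyer price of 34, quantity demanded is 266 − 1.5·34 = 215.
Sellers supply 215 only when they receive Ps = 26.125 + 0.125·215 = 53.
s = Ps − Pb = 53 − 34 = 19.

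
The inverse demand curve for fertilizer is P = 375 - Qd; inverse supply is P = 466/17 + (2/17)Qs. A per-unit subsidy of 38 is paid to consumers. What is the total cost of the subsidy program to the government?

Pre-subsidy: 375 - Q = 466/17 + (2/17)Q gives Q* = 311 and P* = 64.
With the rebate, buyers effectively pay Pb = Ps − 38, where Ps is the price sellers receive.
On the curves, Pb = 375 - Q and Ps = 466/17 + (2/17)Q; the wedge Ps − Pb = 38 gives 466/17 + (2/17)Q − (375 - Q) = 38, so Q' = 345.
Then Pb = 375 − 1·345 = 30 and Ps = 466/17 + (2/17)·345 = 68.
Government outlay = subsidy × quantity = 38 × 345 = 13110.

Government cost = 13110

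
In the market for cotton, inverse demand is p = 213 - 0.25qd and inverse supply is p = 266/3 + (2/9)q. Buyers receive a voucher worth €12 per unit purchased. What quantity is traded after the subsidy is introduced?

Pre-subsidy: 213 - 0.25q = 266/3 + (2/9)q gives q* = 4476/17 and p* = 2502/17.
With the rebate, buyers effectively pay pb = ps − 12, where ps is the price sellers receive.
On the curves, pb = 213 - 0.25q and ps = 266/3 + (2/9)q; the wedge ps − pb = 12 gives 266/3 + (2/9)q − (213 - 0.25q) = 12, so q' = 4908/17.
Then pb = 213 − 0.25·(4908/17) = 2394/17 and ps = 266/3 + (2/9)·(4908/17) = 2598/17.

q' = 4908/17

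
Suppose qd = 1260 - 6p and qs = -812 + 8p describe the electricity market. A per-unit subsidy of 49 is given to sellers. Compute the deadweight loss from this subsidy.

Pre-subsidy: 1260 - 6p = -812 + 8p gives p* = 148, q* = 372.
With the subsidy, sellers receive ps = pb + 49 for each unit, where pb is the price buyers pay.
Supply in terms of pb becomes qs = -812 + 8(pb + 49) = -420 + 8pb. Setting this equal to demand: 1260 - 6pb = -420 + 8pb, so pb = 120.
Sellers receive ps = 120 + 49 = 169; q' = 1260 − 6·120 = 540.
The subsidy expands output by 540 − 372 = 168 past the efficient level; on those units the gap between marginal cost and willingness to pay runs from 0 up to 49.
DWL = ½ × 49 × 168 = 4116.

Deadweight loss = 4116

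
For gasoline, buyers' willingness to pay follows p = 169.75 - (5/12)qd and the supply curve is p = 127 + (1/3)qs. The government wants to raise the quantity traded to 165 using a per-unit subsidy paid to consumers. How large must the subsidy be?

Required subsidy s = 81 per unit

At q = 165, from the demand curve buyers pay pb = 169.75 − (5/12)·165 = 101; from the supply curve sellers need ps = 127 + (1/3)·165 = 182.
The subsidy must fill the gap: s = ps − pb = 182 − 101 = 81.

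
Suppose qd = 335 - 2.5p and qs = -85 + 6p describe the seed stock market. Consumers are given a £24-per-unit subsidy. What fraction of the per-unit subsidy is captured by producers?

Pre-subsidy: 335 - 2.5p = -85 + 6p gives p* = 840/17, q* = 3595/17.
With the rebate, buyers effectively pay pb = ps − 24, where ps is the price sellers receive.
Demand in terms of ps becomes qd = 335 − 2.5(ps − 24) = 395 - 2.5ps. Setting this equal to supply: 395 - 2.5ps = -85 + 6ps, so ps = 960/17.
Buyers pay pb = 960/17 − 24 = 552/17; q' = -85 + 6·(960/17) = 4315/17.
Buyers' price falls by p* − pb = 840/17 − 552/17 = 288/17; sellers' price rises by ps − p* = 960/17 − 840/17 = 120/17.
So producers capture (120/17)/24 = 5/17 of each unit of subsidy.

Producer share = 5/17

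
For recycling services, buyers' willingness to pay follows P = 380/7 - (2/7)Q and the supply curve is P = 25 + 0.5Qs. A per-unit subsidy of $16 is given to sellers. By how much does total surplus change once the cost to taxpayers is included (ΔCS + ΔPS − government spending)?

Net change in total surplus = -1792/11

Pre-subsidy: 380/7 - (2/7)Q = 25 + 0.5Q gives Q* = 410/11 and P* = 480/11.
With the subsidy, sellers receive Ps = Pb + 16 for each unit, where Pb is the price buyers pay.
On the curves, Pb = 380/7 - (2/7)Q and Ps = 25 + 0.5Q; the wedge Ps − Pb = 16 gives 25 + 0.5Q − (380/7 - (2/7)Q) = 16, so Q' = 634/11.
Then Pb = 380/7 − (2/7)·(634/11) = 416/11 and Ps = 25 + 0.5·(634/11) = 592/11.
ΔCS = ½(410/11 + 634/11)(480/11 − 416/11) = 33408/121; ΔPS = ½(410/11 + 634/11)(592/11 − 480/11) = 58464/121.
Government spending = 16 × 634/11 = 10144/11.
Net change = 33408/121 + 58464/121 − 10144/11 = -1792/11. The loss equals the DWL triangle ½·16·224/11.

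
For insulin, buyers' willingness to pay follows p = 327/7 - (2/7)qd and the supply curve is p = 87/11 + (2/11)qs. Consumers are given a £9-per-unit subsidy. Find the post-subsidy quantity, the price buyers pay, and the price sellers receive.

Pre-subsidy: 327/7 - (2/7)q = 87/11 + (2/11)q gives q* = 83 and p* = 23.
With the rebate, buyers effectively pay pb = ps − 9, where ps is the price sellers receive.
On the curves, pb = 327/7 - (2/7)q and ps = 87/11 + (2/11)q; the wedge ps − pb = 9 gives 87/11 + (2/11)q − (327/7 - (2/7)q) = 9, so q' = 102.25.
Then pb = 327/7 − (2/7)·102.25 = 17.5 and ps = 87/11 + (2/11)·102.25 = 26.5.

q' = 102.25; buyers pay £17.5; sellers receive £26.5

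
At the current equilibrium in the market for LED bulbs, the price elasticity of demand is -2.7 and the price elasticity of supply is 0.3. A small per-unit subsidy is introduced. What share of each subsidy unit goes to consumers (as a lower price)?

For a small subsidy around the equilibrium, the benefit split depends on the relative slopes, which at a point are proportional to the elasticities.
Buyer share = εs/(εs + |εd|) = 0.3/(0.3 + 2.7) = 0.1; seller share = |εd|/(εs + |εd|) = 0.9.

Consumer share = 0.1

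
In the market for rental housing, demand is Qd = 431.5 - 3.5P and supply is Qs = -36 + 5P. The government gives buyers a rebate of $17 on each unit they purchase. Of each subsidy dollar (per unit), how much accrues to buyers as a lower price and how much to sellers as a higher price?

Buyers gain $10 per unit; sellers gain $7 per unit

Pre-subsidy: 431.5 - 3.5P = -36 + 5P gives P* = 55, Q* = 239.
With the rebate, buyers effectively pay Pb = Ps − 17, where Ps is the price sellers receive.
Demand in terms of Ps becomes Qd = 431.5 − 3.5(Ps − 17) = 491 - 3.5Ps. Setting this equal to supply: 491 - 3.5Ps = -36 + 5Ps, so Ps = 62.
Buyers pay Pb = 62 − 17 = 45; Q' = -36 + 5·62 = 274.
Buyers' price falls by P* − Pb = 55 − 45 = 10; sellers' price rises by Ps − P* = 62 − 55 = 7.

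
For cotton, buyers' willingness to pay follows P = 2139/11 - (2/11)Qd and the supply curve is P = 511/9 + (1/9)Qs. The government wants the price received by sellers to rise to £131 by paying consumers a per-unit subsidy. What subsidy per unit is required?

At a seller price of 131, quantity supplied is -511 + 9·131 = 668.
Buyers absorb 668 only when they pay Pb = 2139/11 − (2/11)·668 = 73.
s = Ps − Pb = 131 − 73 = 58.

Required subsidy s = £58 per unit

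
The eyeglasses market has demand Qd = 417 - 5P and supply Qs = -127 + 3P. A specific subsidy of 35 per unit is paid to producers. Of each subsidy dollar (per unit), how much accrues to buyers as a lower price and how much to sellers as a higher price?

Buyers gain 13.125 per unit; sellers gain 21.875 per unit

Pre-subsidy: 417 - 5P = -127 + 3P gives P* = 68, Q* = 77.
With the subsidy, sellers receive Ps = Pb + 35 for each unit, where Pb is the price buyers pay.
Supply in terms of Pb becomes Qs = -127 + 3(Pb + 35) = -22 + 3Pb. Setting this equal to demand: 417 - 5Pb = -22 + 3Pb, so Pb = 54.875.
Sellers receive Ps = 54.875 + 35 = 89.875; Q' = 417 − 5·54.875 = 142.625.
Buyers' price falls by P* − Pb = 68 − 54.875 = 13.125; sellers' price rises by Ps − P* = 89.875 − 68 = 21.875.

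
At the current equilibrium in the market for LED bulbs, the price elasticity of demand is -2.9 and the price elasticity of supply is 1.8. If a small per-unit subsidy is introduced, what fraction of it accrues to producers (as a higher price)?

For a small subsidy around the equilibrium, the benefit split depends on the relative slopes, which at a point are proportional to the elasticities.
Buyer share = εs/(εs + |εd|) = 1.8/(1.8 + 2.9) = 18/47; seller share = |εd|/(εs + |εd|) = 29/47.
So producers capture 29/47 of the subsidy.

Producer share = 29/47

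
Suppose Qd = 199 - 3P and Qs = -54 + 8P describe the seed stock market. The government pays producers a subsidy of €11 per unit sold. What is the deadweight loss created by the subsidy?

Pre-subsidy: 199 - 3P = -54 + 8P gives P* = 23, Q* = 130.
With the subsidy, sellers receive Ps = Pb + 11 for each unit, where Pb is the price buyers pay.
Supply in terms of Pb becomes Qs = -54 + 8(Pb + 11) = 34 + 8Pb. Setting this equal to demand: 199 - 3Pb = 34 + 8Pb, so Pb = 15.
Sellers receive Ps = 15 + 11 = 26; Q' = 199 − 3·15 = 154.
The subsidy expands output by 154 − 130 = 24 past the efficient level; on those units the gap between marginal cost and willingness to pay runs from 0 up to 11.
DWL = ½ × 11 × 24 = 132.

Deadweight loss = €132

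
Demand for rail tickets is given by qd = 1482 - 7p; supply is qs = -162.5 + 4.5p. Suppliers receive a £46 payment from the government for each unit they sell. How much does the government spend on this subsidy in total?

Government cost = £27922

Pre-subsidy: 1482 - 7p = -162.5 + 4.5p gives p* = 143, q* = 481.
With the subsidy, sellers receive ps = pb + 46 for each unit, where pb is the price buyers pay.
Supply in terms of pb becomes qs = -162.5 + 4.5(pb + 46) = 44.5 + 4.5pb. Setting this equal to demand: 1482 - 7pb = 44.5 + 4.5pb, so pb = 125.
Sellers receive ps = 125 + 46 = 171; q' = 1482 − 7·125 = 607.
Government outlay = subsidy × quantity = 46 × 607 = 27922.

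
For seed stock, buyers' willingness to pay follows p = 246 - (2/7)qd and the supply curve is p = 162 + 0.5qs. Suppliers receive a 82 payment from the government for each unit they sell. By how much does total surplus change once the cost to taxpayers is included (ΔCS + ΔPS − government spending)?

Net change in total surplus = -47068/11

Pre-subsidy: 246 - (2/7)q = 162 + 0.5q gives q* = 1176/11 and p* = 2370/11.
With the subsidy, sellers receive ps = pb + 82 for each unit, where pb is the price buyers pay.
On the curves, pb = 246 - (2/7)q and ps = 162 + 0.5q; the wedge ps − pb = 82 gives 162 + 0.5q − (246 - (2/7)q) = 82, so q' = 2324/11.
Then pb = 246 − (2/7)·(2324/11) = 2042/11 and ps = 162 + 0.5·(2324/11) = 2944/11.
ΔCS = ½(1176/11 + 2324/11)(2370/11 − 2042/11) = 574000/121; ΔPS = ½(1176/11 + 2324/11)(2944/11 − 2370/11) = 1004500/121.
Government spending = 82 × 2324/11 = 190568/11.
Net change = 574000/121 + 1004500/121 − 190568/11 = -47068/11. The loss equals the DWL triangle ½·82·1148/11.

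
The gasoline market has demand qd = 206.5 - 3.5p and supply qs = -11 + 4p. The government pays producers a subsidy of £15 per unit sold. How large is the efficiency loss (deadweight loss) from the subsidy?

Deadweight loss = £210

Pre-subsidy: 206.5 - 3.5p = -11 + 4p gives p* = 29, q* = 105.
With the subsidy, sellers receive ps = pb + 15 for each unit, where pb is the price buyers pay.
Supply in terms of pb becomes qs = -11 + 4(pb + 15) = 49 + 4pb. Setting this equal to demand: 206.5 - 3.5pb = 49 + 4pb, so pb = 21.
Sellers receive ps = 21 + 15 = 36; q' = 206.5 − 3.5·21 = 133.
The subsidy expands output by 133 − 105 = 28 past the efficient level; on those units the gap between marginal cost and willingness to pay runs from 0 up to 15.
DWL = ½ × 15 × 28 = 210.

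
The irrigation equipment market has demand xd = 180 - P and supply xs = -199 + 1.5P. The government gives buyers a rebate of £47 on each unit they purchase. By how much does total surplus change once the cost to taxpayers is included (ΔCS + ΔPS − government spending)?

Net change in total surplus = -£662.7

Pre-subsidy: 180 - P = -199 + 1.5P gives P* = 151.6, x* = 28.4.
With the rebate, buyers effectively pay Pb = Ps − 47, where Ps is the price sellers receive.
Demand in terms of Ps becomes xd = 180 − 1(Ps − 47) = 227 - Ps. Setting this equal to supply: 227 - Ps = -199 + 1.5Ps, so Ps = 170.4.
Buyers pay Pb = 170.4 − 47 = 123.4; x' = -199 + 1.5·170.4 = 56.6.
ΔCS = ½(28.4 + 56.6)(151.6 − 123.4) = 1198.5; ΔPS = ½(28.4 + 56.6)(170.4 − 151.6) = 799.
Government spending = 47 × 56.6 = 2660.2.
Net change = 1198.5 + 799 − 2660.2 = -662.7. The loss equals the DWL triangle ½·47·28.2.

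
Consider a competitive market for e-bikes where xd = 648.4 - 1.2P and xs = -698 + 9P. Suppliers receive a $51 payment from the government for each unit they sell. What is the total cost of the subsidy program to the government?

Government cost = $27744

Pre-subsidy: 648.4 - 1.2P = -698 + 9P gives P* = 132, x* = 490.
With the subsidy, sellers receive Ps = Pb + 51 for each unit, where Pb is the price buyers pay.
Supply in terms of Pb becomes xs = -698 + 9(Pb + 51) = -239 + 9Pb. Setting this equal to demand: 648.4 - 1.2Pb = -239 + 9Pb, so Pb = 87.
Sellers receive Ps = 87 + 51 = 138; x' = 648.4 − 1.2·87 = 544.
Government outlay = subsidy × quantity = 51 × 544 = 27744.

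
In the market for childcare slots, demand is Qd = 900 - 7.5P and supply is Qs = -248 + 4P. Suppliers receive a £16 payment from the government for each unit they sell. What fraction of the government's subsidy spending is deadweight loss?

Pre-subsidy: 900 - 7.5P = -248 + 4P gives P* = 2296/23, Q* = 3480/23.
With the subsidy, sellers receive Ps = Pb + 16 for each unit, where Pb is the price buyers pay.
Supply in terms of Pb becomes Qs = -248 + 4(Pb + 16) = -184 + 4Pb. Setting this equal to demand: 900 - 7.5Pb = -184 + 4Pb, so Pb = 2168/23.
Sellers receive Ps = 2168/23 + 16 = 2536/23; Q' = 900 − 7.5·(2168/23) = 4440/23.
ΔCS = ½(3480/23 + 4440/23)(2296/23 − 2168/23) = 506880/529; ΔPS = ½(3480/23 + 4440/23)(2536/23 − 2296/23) = 950400/529.
Government spending = 16 × 4440/23 = 71040/23.
DWL = ½ × 16 × (4440/23 − 3480/23) = 7680/23; fraction = (7680/23) / (71040/23) = 4/37.

DWL / government spending = 4/37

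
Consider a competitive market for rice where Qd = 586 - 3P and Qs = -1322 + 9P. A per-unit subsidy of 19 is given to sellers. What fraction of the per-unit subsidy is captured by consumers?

Consumer share = 0.75

Pre-subsidy: 586 - 3P = -1322 + 9P gives P* = 159, Q* = 109.
With the subsidy, sellers receive Ps = Pb + 19 for each unit, where Pb is the price buyers pay.
Supply in terms of Pb becomes Qs = -1322 + 9(Pb + 19) = -1151 + 9Pb. Setting this equal to demand: 586 - 3Pb = -1151 + 9Pb, so Pb = 144.75.
Sellers receive Ps = 144.75 + 19 = 163.75; Q' = 586 − 3·144.75 = 151.75.
Buyers' price falls by P* − Pb = 159 − 144.75 = 14.25; sellers' price rises by Ps − P* = 163.75 − 159 = 4.75.
So consumers capture 14.25/19 = 0.75 of each unit of subsidy.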